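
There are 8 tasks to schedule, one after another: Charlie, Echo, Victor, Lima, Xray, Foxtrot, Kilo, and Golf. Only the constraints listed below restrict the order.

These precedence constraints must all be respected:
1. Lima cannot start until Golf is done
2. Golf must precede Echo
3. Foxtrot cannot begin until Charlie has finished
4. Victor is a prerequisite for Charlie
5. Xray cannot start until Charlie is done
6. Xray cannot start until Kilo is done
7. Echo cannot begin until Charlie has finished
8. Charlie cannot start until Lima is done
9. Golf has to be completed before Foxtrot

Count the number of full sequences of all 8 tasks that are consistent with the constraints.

3 tasks have no prerequisites (Victor, Kilo, Golf), so any of them could come first.
Enumerating by repeatedly choosing an available task (one whose prerequisites are all placed) gives 108 distinct complete orderings.

108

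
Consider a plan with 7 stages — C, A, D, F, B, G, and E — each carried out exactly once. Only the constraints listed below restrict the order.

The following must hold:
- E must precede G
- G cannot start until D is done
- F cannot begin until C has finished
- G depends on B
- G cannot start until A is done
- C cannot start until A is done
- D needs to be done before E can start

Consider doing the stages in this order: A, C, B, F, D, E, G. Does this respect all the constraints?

Checking each listed constraint against this order: for instance, A is in position 1 and G in position 7, so that constraint holds — and the remaining constraints check out the same way.

Yes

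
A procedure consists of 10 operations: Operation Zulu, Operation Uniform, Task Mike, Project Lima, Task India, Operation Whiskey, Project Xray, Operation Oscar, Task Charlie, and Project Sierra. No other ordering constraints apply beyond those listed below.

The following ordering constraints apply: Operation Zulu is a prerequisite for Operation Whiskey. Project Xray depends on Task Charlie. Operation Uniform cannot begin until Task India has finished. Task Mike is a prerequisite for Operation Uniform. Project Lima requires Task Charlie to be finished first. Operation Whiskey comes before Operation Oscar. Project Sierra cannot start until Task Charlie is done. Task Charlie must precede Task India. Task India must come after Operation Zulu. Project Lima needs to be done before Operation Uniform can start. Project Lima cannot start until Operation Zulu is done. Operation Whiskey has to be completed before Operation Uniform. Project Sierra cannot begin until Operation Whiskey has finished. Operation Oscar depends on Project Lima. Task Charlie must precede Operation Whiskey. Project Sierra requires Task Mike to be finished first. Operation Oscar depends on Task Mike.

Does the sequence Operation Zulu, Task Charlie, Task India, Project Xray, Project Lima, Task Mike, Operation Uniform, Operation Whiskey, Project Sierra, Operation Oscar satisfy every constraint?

The sequence places Operation Uniform ahead of Operation Whiskey.
Since Operation Whiskey is required before Operation Uniform, the ordering is invalid.

No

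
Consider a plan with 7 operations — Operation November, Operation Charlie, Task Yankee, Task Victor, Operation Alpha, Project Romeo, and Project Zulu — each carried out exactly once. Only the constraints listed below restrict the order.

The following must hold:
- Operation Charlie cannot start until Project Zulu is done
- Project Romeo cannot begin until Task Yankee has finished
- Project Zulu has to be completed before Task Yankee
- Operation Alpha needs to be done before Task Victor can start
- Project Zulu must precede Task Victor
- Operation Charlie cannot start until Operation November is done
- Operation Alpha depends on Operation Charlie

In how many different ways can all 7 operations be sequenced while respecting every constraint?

2 operations have no prerequisites (Operation November, Project Zulu), so any of them could come first.
Systematically extending each partial ordering one operation at a time and counting, there are 25 complete orderings.

25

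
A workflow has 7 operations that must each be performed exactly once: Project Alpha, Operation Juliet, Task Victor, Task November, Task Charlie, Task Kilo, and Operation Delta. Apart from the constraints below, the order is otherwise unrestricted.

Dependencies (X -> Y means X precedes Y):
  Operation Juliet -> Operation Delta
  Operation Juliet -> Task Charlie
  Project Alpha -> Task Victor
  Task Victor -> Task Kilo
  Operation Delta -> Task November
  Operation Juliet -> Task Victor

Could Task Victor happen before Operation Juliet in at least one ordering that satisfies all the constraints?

The constraints give a chain Operation Juliet → Task Victor, which forces Operation Juliet before Task Victor.
So no valid ordering can have Task Victor before Operation Juliet.

No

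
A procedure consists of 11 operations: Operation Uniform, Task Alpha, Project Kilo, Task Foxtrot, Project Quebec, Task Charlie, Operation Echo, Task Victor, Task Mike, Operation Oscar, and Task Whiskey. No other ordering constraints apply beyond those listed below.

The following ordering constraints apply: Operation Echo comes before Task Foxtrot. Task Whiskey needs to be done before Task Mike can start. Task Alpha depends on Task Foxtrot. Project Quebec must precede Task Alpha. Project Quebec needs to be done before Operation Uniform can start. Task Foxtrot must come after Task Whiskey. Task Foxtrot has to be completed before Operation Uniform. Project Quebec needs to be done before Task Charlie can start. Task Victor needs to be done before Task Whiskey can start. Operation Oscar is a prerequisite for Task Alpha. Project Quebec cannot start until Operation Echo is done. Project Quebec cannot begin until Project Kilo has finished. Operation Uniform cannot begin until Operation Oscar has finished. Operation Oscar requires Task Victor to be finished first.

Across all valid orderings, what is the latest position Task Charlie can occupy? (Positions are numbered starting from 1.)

Task Charlie has no required successors, so nothing stops it from going last (position 11).

11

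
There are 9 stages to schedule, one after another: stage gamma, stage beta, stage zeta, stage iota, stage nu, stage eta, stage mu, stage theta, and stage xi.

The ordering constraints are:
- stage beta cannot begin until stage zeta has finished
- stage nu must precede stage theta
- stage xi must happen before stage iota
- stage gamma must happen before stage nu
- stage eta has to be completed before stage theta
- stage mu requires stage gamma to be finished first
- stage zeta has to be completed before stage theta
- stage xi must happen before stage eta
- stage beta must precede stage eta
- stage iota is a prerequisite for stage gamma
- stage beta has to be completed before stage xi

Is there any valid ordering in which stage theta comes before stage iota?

No

Following stage iota → stage gamma → stage nu → stage theta, stage iota must precede stage theta in every valid ordering.
So no valid ordering can have stage theta before stage iota.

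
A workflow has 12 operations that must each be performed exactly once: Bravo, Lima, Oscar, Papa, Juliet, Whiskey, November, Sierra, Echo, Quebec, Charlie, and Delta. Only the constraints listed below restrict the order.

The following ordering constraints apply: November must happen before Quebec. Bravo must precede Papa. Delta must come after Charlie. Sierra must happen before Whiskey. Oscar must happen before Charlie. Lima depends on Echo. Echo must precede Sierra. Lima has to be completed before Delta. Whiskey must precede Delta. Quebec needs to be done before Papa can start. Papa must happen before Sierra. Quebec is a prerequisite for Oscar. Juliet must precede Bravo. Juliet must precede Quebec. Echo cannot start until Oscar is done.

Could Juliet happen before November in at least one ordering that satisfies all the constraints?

The constraints leave Juliet and November unordered relative to each other; nothing requires November earlier.
So a valid ordering placing Juliet earlier than November exists.

Yes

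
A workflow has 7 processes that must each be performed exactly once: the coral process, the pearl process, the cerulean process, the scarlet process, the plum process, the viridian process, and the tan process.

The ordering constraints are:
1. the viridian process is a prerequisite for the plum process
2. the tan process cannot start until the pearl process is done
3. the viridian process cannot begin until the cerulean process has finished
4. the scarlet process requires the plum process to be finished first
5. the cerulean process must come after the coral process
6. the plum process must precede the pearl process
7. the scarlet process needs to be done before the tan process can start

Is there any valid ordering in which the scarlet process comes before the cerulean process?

The constraints give a chain the cerulean process → the viridian process → the plum process → the scarlet process, which forces the cerulean process before the scarlet process.
Hence the scarlet process can never be scheduled before the cerulean process.

No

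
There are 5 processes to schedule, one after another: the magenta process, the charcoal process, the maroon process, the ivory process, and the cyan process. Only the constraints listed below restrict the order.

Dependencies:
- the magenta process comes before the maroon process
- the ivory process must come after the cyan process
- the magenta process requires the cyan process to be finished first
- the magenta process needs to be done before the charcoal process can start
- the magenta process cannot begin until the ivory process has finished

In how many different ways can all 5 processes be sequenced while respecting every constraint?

The cyan process is the only process with nothing required before it, so every ordering starts there.
Enumerating by repeatedly choosing an available process (one whose prerequisites are all placed) gives 2 distinct complete orderings.

2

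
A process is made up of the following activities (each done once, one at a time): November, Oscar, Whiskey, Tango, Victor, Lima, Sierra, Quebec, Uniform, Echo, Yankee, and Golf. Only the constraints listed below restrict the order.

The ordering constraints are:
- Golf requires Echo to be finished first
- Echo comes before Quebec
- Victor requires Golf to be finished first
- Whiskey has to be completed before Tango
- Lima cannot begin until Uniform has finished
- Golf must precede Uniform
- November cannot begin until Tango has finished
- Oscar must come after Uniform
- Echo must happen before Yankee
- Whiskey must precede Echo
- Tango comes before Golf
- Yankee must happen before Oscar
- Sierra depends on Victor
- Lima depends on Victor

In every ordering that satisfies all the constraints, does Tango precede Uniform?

Tracing the constraints gives a chain: Tango → Golf → Uniform.
Hence Tango necessarily comes before Uniform.

Yes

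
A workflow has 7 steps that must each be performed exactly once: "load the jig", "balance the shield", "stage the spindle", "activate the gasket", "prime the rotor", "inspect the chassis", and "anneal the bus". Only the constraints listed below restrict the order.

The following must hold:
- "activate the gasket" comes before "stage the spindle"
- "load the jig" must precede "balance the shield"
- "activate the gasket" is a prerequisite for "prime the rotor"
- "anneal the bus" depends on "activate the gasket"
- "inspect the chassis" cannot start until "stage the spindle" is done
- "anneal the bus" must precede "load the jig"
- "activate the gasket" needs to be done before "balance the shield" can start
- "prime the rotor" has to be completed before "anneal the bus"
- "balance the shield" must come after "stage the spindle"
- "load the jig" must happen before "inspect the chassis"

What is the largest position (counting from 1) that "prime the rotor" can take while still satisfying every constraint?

The steps that are forced after "prime the rotor", directly or by a chain of constraints, are "load the jig", "balance the shield", "inspect the chassis", "anneal the bus". That's 4 steps.
So at least 4 steps follow "prime the rotor", putting "prime the rotor" no later than position 3. That position is achievable by scheduling everything else first.

3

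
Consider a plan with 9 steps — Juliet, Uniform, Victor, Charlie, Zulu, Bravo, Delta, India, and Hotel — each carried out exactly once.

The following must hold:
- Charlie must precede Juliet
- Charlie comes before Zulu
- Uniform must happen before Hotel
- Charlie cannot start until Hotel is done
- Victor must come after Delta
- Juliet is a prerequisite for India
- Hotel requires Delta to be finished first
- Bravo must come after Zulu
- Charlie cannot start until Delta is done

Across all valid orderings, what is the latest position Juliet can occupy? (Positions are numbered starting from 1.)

Following the constraints forward from Juliet, its only required successor is India.
With 1 mandatory successor out of 9 steps total, the latest slot for Juliet is 9−1 = 8, and it's reachable by doing all non-successors before Juliet.

8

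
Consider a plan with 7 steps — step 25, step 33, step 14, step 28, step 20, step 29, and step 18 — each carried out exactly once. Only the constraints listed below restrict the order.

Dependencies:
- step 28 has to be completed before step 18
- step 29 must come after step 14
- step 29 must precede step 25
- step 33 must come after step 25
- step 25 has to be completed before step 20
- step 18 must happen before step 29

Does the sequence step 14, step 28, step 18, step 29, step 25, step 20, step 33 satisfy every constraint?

Yes

Every stated constraint is respected: step 14 sits at position 1, ahead of step 29 at position 4, and each of the other listed pairs likewise has the predecessor earlier in the sequence.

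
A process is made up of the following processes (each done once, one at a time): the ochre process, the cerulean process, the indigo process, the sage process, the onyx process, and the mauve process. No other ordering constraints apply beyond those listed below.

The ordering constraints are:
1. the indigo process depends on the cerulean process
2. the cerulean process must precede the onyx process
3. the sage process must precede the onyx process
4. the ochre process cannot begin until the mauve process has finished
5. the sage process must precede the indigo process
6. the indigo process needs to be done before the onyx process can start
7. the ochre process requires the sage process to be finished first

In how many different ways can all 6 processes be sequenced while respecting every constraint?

3 processes have no prerequisites (the cerulean process, the sage process, the mauve process), so any of them could come first.
Counting all ways to extend the partial order to a total order gives 26.

26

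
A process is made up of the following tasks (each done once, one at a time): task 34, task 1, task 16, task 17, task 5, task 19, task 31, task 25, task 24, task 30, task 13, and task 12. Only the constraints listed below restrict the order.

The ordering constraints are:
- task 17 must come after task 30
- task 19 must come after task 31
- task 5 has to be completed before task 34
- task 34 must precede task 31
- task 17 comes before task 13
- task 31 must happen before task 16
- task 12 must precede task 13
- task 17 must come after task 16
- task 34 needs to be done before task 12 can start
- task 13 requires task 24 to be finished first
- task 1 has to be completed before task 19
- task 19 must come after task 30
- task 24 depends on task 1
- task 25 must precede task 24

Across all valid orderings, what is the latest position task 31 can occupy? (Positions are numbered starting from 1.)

The tasks that are forced after task 31, directly or by a chain of constraints, are task 16, task 17, task 19, task 13. That's 4 tasks.
So at least 4 tasks follow task 31, putting task 31 no later than position 8. That position is achievable by scheduling everything else first.

8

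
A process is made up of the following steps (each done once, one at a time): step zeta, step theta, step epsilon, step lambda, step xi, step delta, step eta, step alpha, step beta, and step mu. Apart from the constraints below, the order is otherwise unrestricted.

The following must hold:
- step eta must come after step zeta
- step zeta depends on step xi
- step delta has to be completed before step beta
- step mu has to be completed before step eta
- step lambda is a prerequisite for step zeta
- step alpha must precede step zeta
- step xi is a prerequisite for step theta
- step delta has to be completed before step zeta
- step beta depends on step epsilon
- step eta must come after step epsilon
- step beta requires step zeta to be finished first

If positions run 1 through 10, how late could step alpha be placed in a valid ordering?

Every step that must follow step alpha has to come after it. Tracing all chains starting from step alpha, those steps are: step zeta, step eta, step beta — 3 in total.
So at least 3 steps follow step alpha, putting step alpha no later than position 7. That position is achievable by scheduling everything else first.

7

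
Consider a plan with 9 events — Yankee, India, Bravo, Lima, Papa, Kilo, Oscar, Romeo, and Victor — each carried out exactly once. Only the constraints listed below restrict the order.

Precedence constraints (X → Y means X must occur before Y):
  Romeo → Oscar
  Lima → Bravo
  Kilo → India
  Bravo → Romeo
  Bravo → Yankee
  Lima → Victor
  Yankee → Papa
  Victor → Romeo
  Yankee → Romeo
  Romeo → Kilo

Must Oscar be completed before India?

Oscar and India are not related by any chain of constraints.
There exist valid orderings with India before Oscar, so Oscar is not required to come first.

No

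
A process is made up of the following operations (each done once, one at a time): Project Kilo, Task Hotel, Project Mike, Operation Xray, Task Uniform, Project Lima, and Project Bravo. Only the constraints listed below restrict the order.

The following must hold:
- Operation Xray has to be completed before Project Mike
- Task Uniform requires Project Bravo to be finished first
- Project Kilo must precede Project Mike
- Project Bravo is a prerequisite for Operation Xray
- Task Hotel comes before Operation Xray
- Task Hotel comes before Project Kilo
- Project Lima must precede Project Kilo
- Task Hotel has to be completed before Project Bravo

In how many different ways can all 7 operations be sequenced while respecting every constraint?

37

2 operations have no prerequisites (Task Hotel, Project Lima), so any of them could come first.
Enumerating by repeatedly choosing an available operation (one whose prerequisites are all placed) gives 37 distinct complete orderings.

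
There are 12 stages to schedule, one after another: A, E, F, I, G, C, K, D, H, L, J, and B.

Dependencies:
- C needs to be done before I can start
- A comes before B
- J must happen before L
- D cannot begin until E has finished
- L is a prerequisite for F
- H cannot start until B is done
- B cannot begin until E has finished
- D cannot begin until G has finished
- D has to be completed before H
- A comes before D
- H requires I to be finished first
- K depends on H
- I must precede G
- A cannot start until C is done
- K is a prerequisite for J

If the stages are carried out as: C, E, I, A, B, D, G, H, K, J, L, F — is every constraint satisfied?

In the proposed order, D appears before G.
That contradicts the constraint that G must precede D.

No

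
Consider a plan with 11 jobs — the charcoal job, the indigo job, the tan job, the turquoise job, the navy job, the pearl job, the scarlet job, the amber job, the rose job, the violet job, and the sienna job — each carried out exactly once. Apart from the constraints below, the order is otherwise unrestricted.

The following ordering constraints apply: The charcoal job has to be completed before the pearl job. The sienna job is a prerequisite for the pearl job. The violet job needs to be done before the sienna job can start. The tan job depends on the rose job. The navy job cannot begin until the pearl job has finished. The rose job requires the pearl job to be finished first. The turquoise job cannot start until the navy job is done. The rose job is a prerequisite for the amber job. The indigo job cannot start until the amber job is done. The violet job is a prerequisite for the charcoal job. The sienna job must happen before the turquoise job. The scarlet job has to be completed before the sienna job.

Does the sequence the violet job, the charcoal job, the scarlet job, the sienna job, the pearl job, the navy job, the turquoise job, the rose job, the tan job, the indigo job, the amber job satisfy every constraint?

No

The sequence places the indigo job ahead of the amber job.
That contradicts the constraint that the amber job must precede the indigo job.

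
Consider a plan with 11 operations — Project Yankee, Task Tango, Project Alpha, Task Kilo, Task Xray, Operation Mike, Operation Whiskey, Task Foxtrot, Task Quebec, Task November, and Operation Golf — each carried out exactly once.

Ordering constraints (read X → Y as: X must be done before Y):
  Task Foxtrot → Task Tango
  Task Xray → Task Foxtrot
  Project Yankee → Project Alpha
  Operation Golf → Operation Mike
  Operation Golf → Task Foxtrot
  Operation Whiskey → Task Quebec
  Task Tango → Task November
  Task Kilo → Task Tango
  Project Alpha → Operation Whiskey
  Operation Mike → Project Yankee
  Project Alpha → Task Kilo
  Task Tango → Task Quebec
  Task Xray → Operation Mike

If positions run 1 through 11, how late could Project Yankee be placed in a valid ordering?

5

Every operation that must follow Project Yankee has to come after it. Tracing all chains starting from Project Yankee, those operations are: Task Tango, Project Alpha, Task Kilo, Operation Whiskey, Task Quebec, Task November — 6 in total.
So at least 6 operations follow Project Yankee, putting Project Yankee no later than position 5. That position is achievable by scheduling everything else first.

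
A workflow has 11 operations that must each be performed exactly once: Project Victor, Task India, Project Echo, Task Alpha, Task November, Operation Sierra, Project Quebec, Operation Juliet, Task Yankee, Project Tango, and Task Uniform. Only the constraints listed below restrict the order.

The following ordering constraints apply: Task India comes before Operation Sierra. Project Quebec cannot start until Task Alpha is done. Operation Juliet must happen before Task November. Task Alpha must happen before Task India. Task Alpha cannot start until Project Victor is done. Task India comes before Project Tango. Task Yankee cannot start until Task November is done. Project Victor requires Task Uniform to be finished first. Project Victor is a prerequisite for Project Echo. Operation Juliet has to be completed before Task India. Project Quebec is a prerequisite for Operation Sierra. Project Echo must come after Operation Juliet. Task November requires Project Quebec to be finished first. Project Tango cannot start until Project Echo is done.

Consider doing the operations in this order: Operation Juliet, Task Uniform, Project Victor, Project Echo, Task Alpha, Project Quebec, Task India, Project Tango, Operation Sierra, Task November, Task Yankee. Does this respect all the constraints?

Going through the constraints one by one, each required predecessor appears earlier in the sequence than its dependent — e.g. Operation Juliet (position 1) is before Task November (position 10), as required.

Yes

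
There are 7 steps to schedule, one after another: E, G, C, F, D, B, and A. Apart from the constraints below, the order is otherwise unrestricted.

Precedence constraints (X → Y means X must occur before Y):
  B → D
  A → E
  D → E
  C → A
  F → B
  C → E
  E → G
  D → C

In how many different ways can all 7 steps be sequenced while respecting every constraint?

1

F is the only step with nothing required before it, so every ordering starts there.
Continuing from there, at each step only one step has all its prerequisites placed, so the ordering is fully determined — there is exactly 1.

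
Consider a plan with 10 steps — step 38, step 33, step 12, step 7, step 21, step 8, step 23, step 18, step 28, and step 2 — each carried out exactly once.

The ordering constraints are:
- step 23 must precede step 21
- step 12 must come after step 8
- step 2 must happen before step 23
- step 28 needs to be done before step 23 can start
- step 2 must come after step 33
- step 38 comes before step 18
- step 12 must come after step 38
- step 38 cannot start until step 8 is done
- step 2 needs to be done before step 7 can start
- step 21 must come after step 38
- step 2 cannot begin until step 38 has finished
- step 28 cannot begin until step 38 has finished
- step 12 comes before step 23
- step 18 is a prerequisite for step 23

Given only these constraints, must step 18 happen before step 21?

Yes

Tracing the constraints gives a chain: step 18 → step 23 → step 21.
That forces step 18 before step 21 in every valid schedule.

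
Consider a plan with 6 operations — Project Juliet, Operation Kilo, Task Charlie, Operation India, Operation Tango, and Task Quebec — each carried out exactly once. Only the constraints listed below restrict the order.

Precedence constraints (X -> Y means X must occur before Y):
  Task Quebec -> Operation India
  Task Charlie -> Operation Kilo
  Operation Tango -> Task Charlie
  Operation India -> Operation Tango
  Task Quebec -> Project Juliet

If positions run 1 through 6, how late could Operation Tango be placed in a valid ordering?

4

Following every chain forward from Operation Tango, the operations that must come later are Operation Kilo, Task Charlie — 2 of them.
So at least 2 operations follow Operation Tango, putting Operation Tango no later than position 4. That position is achievable by scheduling everything else first.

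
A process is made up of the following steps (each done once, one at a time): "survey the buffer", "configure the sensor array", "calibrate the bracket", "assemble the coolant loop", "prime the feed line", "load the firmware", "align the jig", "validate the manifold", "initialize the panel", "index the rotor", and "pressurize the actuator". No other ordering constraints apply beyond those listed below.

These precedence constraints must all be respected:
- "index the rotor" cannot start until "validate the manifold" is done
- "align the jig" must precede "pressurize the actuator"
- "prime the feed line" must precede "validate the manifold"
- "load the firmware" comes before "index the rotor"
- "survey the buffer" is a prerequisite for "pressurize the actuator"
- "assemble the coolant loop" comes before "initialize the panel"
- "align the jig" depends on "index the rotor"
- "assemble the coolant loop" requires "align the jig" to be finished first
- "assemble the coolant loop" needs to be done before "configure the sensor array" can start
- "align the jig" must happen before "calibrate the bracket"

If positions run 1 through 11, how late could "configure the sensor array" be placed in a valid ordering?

No constraint forces any step after "configure the sensor array", so it can be placed last, in position 11.

11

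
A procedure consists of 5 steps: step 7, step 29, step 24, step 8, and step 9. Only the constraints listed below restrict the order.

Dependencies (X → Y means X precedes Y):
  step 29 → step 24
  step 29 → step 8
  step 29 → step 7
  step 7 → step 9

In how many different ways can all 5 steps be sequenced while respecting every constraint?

Only step 29 has no prerequisites, so it must go first.
Systematically extending each partial ordering one step at a time and counting, there are 12 complete orderings.

12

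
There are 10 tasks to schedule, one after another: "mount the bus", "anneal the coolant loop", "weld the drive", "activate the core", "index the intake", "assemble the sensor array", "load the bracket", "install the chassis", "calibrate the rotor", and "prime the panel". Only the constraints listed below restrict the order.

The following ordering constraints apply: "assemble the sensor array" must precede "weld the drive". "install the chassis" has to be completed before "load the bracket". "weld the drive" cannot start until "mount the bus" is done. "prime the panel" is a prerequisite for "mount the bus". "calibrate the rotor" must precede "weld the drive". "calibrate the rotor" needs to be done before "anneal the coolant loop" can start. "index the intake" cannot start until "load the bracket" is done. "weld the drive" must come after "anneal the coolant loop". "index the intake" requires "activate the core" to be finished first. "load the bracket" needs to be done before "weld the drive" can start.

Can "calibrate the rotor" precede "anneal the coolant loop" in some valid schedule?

The constraints force "calibrate the rotor" before "anneal the coolant loop", so yes — every valid ordering has "calibrate the rotor" earlier.

Yes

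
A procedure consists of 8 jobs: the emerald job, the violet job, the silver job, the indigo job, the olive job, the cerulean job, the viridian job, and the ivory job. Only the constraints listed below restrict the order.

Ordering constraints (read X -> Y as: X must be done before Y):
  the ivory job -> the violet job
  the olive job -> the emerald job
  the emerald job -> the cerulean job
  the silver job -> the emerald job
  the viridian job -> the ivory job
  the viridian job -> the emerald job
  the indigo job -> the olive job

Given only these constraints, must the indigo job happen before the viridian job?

Nothing in the constraints links the indigo job and the viridian job; they are unordered relative to each other.
So the indigo job can come before the viridian job or after — it is not forced.

No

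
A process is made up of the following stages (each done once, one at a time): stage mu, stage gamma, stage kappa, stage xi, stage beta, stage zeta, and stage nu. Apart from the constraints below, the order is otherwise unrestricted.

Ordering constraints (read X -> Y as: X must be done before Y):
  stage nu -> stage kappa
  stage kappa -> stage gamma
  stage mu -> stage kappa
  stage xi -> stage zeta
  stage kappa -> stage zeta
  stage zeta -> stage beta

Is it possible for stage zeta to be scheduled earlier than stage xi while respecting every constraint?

No

There is a dependency chain stage xi → stage zeta, so stage zeta always comes after stage xi.
Hence stage zeta can never be scheduled before stage xi.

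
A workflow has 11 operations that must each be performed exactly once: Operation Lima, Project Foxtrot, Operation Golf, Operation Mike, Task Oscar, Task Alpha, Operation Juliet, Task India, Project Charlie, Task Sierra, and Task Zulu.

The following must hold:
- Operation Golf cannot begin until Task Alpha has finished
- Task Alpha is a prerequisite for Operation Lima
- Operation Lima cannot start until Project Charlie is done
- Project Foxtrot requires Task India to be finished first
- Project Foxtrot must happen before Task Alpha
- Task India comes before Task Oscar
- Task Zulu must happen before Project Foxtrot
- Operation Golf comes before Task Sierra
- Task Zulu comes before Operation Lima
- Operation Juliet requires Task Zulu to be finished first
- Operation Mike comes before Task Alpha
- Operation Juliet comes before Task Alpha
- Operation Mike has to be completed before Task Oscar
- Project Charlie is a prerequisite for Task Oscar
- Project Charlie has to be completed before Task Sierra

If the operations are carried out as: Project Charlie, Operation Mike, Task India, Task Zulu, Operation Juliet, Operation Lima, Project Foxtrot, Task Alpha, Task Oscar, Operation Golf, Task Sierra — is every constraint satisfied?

Here Task Alpha comes after Operation Lima.
But one of the constraints requires Task Alpha before Operation Lima, so this ordering violates it.

No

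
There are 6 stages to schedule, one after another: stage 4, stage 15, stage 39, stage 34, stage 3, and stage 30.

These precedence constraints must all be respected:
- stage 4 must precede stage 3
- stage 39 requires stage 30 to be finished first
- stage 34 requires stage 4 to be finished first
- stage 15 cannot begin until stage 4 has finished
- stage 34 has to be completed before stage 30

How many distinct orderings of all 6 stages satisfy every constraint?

20

Only stage 4 has no prerequisites, so it must go first.
Enumerating by repeatedly choosing an available stage (one whose prerequisites are all placed) gives 20 distinct complete orderings.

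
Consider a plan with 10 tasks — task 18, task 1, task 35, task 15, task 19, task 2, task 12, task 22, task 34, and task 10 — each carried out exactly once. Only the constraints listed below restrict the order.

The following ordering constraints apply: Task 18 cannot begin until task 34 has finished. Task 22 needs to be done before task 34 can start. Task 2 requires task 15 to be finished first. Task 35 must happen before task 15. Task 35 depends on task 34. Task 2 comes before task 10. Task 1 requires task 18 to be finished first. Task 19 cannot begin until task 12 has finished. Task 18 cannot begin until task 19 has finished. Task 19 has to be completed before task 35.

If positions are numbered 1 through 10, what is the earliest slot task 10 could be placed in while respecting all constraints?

Working backwards through the constraints from task 10, its full set of required predecessors is task 35, task 15, task 19, task 2, task 12, task 22, task 34 — 7 of them.
So at minimum 7 tasks come before task 10, putting task 10 no earlier than position 8. That position is achievable by scheduling exactly those predecessors first.

8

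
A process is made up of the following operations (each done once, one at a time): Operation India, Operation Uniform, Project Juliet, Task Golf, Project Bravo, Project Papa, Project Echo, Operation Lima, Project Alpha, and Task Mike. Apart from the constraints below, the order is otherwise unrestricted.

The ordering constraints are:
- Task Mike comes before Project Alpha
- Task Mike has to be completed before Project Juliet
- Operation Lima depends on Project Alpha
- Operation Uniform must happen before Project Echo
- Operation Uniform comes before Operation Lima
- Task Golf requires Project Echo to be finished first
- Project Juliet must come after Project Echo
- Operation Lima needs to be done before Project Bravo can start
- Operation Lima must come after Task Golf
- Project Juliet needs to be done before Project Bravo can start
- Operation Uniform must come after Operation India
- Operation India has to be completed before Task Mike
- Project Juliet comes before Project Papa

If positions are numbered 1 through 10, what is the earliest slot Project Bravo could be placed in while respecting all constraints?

9

Working backwards through the constraints from Project Bravo, its full set of required predecessors is Operation India, Operation Uniform, Project Juliet, Task Golf, Project Echo, Operation Lima, Project Alpha, Task Mike — 8 of them.
So at minimum 8 operations come before Project Bravo, putting Project Bravo no earlier than position 9. That position is achievable by scheduling exactly those predecessors first.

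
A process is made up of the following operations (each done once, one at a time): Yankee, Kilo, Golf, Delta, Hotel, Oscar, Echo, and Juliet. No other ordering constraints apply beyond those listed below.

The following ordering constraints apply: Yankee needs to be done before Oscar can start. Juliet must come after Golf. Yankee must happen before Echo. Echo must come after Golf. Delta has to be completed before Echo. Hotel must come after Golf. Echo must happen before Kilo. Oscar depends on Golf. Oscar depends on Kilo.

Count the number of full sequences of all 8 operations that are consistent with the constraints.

3 operations have no prerequisites (Yankee, Golf, Delta), so any of them could come first.
Counting all ways to extend the partial order to a total order gives 184.

184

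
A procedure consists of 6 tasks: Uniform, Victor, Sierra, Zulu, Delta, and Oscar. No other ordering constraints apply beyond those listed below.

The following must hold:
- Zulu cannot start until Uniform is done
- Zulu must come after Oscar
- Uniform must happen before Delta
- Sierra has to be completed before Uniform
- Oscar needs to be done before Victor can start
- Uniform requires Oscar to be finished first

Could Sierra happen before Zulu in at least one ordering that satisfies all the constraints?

The constraints force Sierra before Zulu, so yes — every valid ordering has Sierra earlier.

Yes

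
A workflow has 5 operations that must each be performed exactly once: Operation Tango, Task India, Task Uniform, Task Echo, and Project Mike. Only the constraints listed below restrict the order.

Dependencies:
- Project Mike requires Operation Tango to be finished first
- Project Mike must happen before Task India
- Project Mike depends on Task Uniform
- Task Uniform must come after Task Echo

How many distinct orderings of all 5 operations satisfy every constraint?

The operations with no prerequisites are Operation Tango, Task Echo; any of them can be placed first.
Counting all ways to extend the partial order to a total order gives 3.

3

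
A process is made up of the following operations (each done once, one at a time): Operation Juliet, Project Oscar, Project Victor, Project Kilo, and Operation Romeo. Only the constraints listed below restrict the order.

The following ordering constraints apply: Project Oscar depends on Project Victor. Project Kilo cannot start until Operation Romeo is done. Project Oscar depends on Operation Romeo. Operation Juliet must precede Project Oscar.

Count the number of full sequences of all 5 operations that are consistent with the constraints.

3 operations have no prerequisites (Operation Juliet, Project Victor, Operation Romeo), so any of them could come first.
Counting all ways to extend the partial order to a total order gives 18.

18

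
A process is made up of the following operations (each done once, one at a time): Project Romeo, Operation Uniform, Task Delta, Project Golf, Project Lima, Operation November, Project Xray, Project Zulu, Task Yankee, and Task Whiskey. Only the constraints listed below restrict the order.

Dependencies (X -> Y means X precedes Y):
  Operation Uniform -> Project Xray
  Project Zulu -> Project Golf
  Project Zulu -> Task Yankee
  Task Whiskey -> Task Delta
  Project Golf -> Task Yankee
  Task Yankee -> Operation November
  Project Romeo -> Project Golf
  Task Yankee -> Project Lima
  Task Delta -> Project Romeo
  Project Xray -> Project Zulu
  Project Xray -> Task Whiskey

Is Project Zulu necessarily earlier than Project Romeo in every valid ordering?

Project Zulu and Project Romeo are not related by any chain of constraints.
There exist valid orderings with Project Romeo before Project Zulu, so Project Zulu is not required to come first.

No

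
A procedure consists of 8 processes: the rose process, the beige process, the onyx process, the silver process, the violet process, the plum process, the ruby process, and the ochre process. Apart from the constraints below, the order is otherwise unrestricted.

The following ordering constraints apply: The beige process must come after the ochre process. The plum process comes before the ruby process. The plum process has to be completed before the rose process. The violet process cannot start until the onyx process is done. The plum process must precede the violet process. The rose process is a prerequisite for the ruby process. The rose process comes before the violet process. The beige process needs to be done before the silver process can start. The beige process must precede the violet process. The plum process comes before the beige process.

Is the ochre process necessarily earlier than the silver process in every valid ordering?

Yes

There is a constraint chain the ochre process → the beige process → the silver process.
That forces the ochre process before the silver process in every valid schedule.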